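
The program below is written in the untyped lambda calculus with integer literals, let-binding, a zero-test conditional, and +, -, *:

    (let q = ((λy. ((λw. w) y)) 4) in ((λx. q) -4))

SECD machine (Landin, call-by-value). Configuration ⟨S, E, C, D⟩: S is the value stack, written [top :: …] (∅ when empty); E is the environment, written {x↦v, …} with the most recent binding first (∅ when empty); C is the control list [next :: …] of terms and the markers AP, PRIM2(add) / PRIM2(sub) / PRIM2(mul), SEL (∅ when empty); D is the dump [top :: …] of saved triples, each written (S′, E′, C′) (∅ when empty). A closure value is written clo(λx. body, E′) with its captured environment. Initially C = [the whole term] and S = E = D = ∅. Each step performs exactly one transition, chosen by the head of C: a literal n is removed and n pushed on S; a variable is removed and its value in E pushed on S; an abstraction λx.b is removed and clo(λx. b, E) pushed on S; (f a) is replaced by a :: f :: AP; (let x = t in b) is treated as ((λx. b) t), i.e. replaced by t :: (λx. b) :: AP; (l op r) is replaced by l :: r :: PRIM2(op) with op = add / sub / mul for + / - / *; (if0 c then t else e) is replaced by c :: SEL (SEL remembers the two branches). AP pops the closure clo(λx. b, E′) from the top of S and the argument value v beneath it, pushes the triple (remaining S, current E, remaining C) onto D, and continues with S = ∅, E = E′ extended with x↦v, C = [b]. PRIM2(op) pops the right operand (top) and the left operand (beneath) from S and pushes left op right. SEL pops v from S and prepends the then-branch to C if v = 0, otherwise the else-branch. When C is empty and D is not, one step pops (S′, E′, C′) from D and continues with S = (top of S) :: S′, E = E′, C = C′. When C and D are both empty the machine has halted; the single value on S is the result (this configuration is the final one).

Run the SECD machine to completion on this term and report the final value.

Answer: 4

Machine steps:
[0] ⟨S=∅; E=∅; C=[(let q = ((λy. ((λw. w) y)) 4) in ((λx. q) -4))]; D=∅⟩
[1] ⟨S=∅; E=∅; C=[((λy. ((λw. w) y)) 4) :: (λq. ((λx. q) -4)) :: AP]; D=∅⟩
[2] ⟨S=∅; E=∅; C=[4 :: (λy. ((λw. w) y)) :: AP :: (λq. ((λx. q) -4)) :: AP]; D=∅⟩
[3] ⟨S=[4]; E=∅; C=[(λy. ((λw. w) y)) :: AP :: (λq. ((λx. q) -4)) :: AP]; D=∅⟩
[4] ⟨S=[clo(λy. ((λw. w) y), ∅) :: 4]; E=∅; C=[AP :: (λq. ((λx. q) -4)) :: AP]; D=∅⟩
[5] ⟨S=∅; E={y↦4}; C=[((λw. w) y)]; D=[(∅, ∅, [(λq. ((λx. q) -4)) :: AP])]⟩
[6] ⟨S=∅; E={y↦4}; C=[y :: (λw. w) :: AP]; D=[(∅, ∅, [(λq. ((λx. q) -4)) :: AP])]⟩
[7] ⟨S=[4]; E={y↦4}; C=[(λw. w) :: AP]; D=[(∅, ∅, [(λq. ((λx. q) -4)) :: AP])]⟩
[8] ⟨S=[clo(λw. w, {y↦4}) :: 4]; E={y↦4}; C=[AP]; D=[(∅, ∅, [(λq. ((λx. q) -4)) :: AP])]⟩
[9] ⟨S=∅; E={w↦4, y↦4}; C=[w]; D=[(∅, {y↦4}, ∅) :: (∅, ∅, [(λq. ((λx. q) -4)) :: AP])]⟩
[10] ⟨S=[4]; E={w↦4, y↦4}; C=∅; D=[(∅, {y↦4}, ∅) :: (∅, ∅, [(λq. ((λx. q) -4)) :: AP])]⟩
[11] ⟨S=[4]; E={y↦4}; C=∅; D=[(∅, ∅, [(λq. ((λx. q) -4)) :: AP])]⟩
[12] ⟨S=[4]; E=∅; C=[(λq. ((λx. q) -4)) :: AP]; D=∅⟩
[13] ⟨S=[clo(λq. ((λx. q) -4), ∅) :: 4]; E=∅; C=[AP]; D=∅⟩
[14] ⟨S=∅; E={q↦4}; C=[((λx. q) -4)]; D=[(∅, ∅, ∅)]⟩
[15] ⟨S=∅; E={q↦4}; C=[-4 :: (λx. q) :: AP]; D=[(∅, ∅, ∅)]⟩
[16] ⟨S=[-4]; E={q↦4}; C=[(λx. q) :: AP]; D=[(∅, ∅, ∅)]⟩
[17] ⟨S=[clo(λx. q, {q↦4}) :: -4]; E={q↦4}; C=[AP]; D=[(∅, ∅, ∅)]⟩
[18] ⟨S=∅; E={x↦-4, q↦4}; C=[q]; D=[(∅, {q↦4}, ∅) :: (∅, ∅, ∅)]⟩
[19] ⟨S=[4]; E={x↦-4, q↦4}; C=∅; D=[(∅, {q↦4}, ∅) :: (∅, ∅, ∅)]⟩
[20] ⟨S=[4]; E={q↦4}; C=∅; D=[(∅, ∅, ∅)]⟩
[21] ⟨S=[4]; E=∅; C=∅; D=∅⟩
→ final value 4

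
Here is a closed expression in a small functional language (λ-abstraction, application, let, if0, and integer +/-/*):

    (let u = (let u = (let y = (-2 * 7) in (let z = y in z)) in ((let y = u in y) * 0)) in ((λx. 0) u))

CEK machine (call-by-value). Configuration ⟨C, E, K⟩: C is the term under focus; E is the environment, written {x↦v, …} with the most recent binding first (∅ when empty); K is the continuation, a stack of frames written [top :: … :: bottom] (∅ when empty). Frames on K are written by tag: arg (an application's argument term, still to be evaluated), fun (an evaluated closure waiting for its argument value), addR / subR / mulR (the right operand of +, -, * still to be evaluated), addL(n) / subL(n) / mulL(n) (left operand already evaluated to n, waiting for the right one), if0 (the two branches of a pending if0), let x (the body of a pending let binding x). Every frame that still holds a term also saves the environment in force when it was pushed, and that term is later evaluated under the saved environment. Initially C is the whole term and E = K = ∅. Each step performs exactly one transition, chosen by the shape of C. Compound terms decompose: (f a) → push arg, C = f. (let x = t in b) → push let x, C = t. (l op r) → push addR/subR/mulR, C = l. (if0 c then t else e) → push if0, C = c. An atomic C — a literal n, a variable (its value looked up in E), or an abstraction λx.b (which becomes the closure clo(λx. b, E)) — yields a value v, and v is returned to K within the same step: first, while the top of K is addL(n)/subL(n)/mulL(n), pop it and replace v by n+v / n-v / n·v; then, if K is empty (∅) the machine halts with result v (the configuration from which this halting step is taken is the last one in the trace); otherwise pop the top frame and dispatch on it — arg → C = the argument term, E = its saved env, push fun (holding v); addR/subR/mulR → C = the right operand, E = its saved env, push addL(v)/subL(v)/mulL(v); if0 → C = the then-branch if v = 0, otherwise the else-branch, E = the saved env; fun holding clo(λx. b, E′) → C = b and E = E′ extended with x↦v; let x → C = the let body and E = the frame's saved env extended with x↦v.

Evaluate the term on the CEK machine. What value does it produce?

Answer: 0

Execution trace:
t=0: <C=(let u = (let u = (let y = (-2 * 7) in (let z = y in z)) in ((let y = u in y) * 0)) in ((λx. 0) u)), E=∅, K=∅>
t=1: <C=(let u = (let y = (-2 * 7) in (let z = y in z)) in ((let y = u in y) * 0)), E=∅, K=[let u]>
t=2: <C=(let y = (-2 * 7) in (let z = y in z)), E=∅, K=[let u :: let u]>
t=3: <C=(-2 * 7), E=∅, K=[let y :: let u :: let u]>
t=4: <C=-2, E=∅, K=[mulR :: let y :: let u :: let u]>
t=5: <C=7, E=∅, K=[mulL(-2) :: let y :: let u :: let u]>
t=6: <C=(let z = y in z), E={y↦-14}, K=[let u :: let u]>
t=7: <C=y, E={y↦-14}, K=[let z :: let u :: let u]>
t=8: <C=z, E={z↦-14, y↦-14}, K=[let u :: let u]>
t=9: <C=((let y = u in y) * 0), E={u↦-14}, K=[let u]>
t=10: <C=(let y = u in y), E={u↦-14}, K=[mulR :: let u]>
t=11: <C=u, E={u↦-14}, K=[let y :: mulR :: let u]>
t=12: <C=y, E={y↦-14, u↦-14}, K=[mulR :: let u]>
t=13: <C=0, E={u↦-14}, K=[mulL(-14) :: let u]>
t=14: <C=((λx. 0) u), E={u↦0}, K=∅>
t=15: <C=(λx. 0), E={u↦0}, K=[arg]>
t=16: <C=u, E={u↦0}, K=[fun]>
t=17: <C=0, E={x↦0, u↦0}, K=∅>
→ final value 0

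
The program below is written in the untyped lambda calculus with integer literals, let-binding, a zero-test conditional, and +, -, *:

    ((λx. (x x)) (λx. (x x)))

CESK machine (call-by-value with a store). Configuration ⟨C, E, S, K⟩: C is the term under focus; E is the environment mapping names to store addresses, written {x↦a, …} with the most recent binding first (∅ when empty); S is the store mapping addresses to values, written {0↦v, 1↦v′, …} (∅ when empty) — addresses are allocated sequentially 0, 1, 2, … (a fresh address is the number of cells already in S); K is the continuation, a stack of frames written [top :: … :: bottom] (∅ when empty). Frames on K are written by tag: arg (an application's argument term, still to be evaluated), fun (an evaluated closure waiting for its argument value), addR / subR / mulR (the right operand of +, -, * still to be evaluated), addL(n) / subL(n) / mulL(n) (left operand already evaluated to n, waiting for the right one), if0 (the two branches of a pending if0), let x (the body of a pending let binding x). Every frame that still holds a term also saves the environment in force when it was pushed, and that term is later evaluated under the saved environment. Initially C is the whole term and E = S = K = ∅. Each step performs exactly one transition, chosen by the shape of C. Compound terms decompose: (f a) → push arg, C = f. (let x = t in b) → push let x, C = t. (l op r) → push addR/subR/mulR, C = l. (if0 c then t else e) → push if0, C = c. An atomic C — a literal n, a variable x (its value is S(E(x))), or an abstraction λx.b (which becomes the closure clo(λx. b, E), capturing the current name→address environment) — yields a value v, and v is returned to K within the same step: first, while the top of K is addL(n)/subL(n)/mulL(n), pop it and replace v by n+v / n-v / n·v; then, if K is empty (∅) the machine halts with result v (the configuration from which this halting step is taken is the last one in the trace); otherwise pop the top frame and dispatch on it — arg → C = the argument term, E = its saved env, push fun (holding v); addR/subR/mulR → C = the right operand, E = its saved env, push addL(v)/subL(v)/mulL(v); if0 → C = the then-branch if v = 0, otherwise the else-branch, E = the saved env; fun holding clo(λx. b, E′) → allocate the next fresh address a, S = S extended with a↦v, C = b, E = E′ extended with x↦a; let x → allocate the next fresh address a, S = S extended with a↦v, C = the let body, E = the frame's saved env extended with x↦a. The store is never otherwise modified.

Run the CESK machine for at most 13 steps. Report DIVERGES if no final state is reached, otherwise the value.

step 0: <C=((λx. (x x)) (λx. (x x))), E=∅, S=∅, K=∅>
step 1: <C=(λx. (x x)), E=∅, S=∅, K=[arg]>
step 2: <C=(λx. (x x)), E=∅, S=∅, K=[fun]>
step 3: <C=(x x), E={x↦0}, S={0↦clo(λx. (x x), ∅)}, K=∅>
step 4: <C=x, E={x↦0}, S={0↦clo(λx. (x x), ∅)}, K=[arg]>
step 5: <C=x, E={x↦0}, S={0↦clo(λx. (x x), ∅)}, K=[fun]>
step 6: <C=(x x), E={x↦1}, S={0↦clo(λx. (x x), ∅), 1↦clo(λx. (x x), ∅)}, K=∅>
step 7: <C=x, E={x↦1}, S={0↦clo(λx. (x x), ∅), 1↦clo(λx. (x x), ∅)}, K=[arg]>
step 8: <C=x, E={x↦1}, S={0↦clo(λx. (x x), ∅), 1↦clo(λx. (x x), ∅)}, K=[fun]>
step 9: <C=(x x), E={x↦2}, S={0↦clo(λx. (x x), ∅), 1↦clo(λx. (x x), ∅), 2↦clo(λx. (x x), ∅)}, K=∅>
step 10: <C=x, E={x↦2}, S={0↦clo(λx. (x x), ∅), 1↦clo(λx. (x x), ∅), 2↦clo(λx. (x x), ∅)}, K=[arg]>
step 11: <C=x, E={x↦2}, S={0↦clo(λx. (x x), ∅), 1↦clo(λx. (x x), ∅), 2↦clo(λx. (x x), ∅)}, K=[fun]>
step 12: <C=(x x), E={x↦3}, S={0↦clo(λx. (x x), ∅), 1↦clo(λx. (x x), ∅), 2↦clo(λx. (x x), ∅), 3↦clo(λx. (x x), ∅)}, K=∅>
step 13: <C=x, E={x↦3}, S={0↦clo(λx. (x x), ∅), 1↦clo(λx. (x x), ∅), 2↦clo(λx. (x x), ∅), 3↦clo(λx. (x x), ∅)}, K=[arg]>
→ 13 transitions taken and the configuration is still not final: no result within 13 steps

Answer: DIVERGES (no final state within 13 steps)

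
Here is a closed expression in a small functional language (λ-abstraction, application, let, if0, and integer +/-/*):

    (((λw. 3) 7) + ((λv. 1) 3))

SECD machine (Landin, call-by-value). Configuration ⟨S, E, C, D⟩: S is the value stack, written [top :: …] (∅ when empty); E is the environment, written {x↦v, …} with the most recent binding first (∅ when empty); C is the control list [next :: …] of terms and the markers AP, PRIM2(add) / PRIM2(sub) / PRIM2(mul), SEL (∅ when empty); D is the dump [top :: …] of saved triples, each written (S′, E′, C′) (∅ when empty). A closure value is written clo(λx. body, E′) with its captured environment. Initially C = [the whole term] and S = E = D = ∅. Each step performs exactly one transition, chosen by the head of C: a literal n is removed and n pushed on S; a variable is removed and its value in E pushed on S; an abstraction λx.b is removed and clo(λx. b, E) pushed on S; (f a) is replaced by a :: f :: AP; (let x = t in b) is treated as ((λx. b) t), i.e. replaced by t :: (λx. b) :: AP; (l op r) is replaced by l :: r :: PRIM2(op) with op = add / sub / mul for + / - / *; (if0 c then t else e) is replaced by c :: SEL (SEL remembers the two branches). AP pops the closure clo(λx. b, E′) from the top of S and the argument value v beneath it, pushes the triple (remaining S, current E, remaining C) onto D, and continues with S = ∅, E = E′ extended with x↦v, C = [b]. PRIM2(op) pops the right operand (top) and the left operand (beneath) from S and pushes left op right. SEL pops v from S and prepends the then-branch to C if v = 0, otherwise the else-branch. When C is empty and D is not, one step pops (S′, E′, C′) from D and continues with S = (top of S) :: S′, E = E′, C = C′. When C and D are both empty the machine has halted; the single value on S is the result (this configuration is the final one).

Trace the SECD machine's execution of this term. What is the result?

Answer: 4

Derivation:
[0] ⟨S=∅; E=∅; C=[(((λw. 3) 7) + ((λv. 1) 3))]; D=∅⟩
[1] ⟨S=∅; E=∅; C=[((λw. 3) 7) :: ((λv. 1) 3) :: PRIM2(add)]; D=∅⟩
[2] ⟨S=∅; E=∅; C=[7 :: (λw. 3) :: AP :: ((λv. 1) 3) :: PRIM2(add)]; D=∅⟩
[3] ⟨S=[7]; E=∅; C=[(λw. 3) :: AP :: ((λv. 1) 3) :: PRIM2(add)]; D=∅⟩
[4] ⟨S=[clo(λw. 3, ∅) :: 7]; E=∅; C=[AP :: ((λv. 1) 3) :: PRIM2(add)]; D=∅⟩
[5] ⟨S=∅; E={w↦7}; C=[3]; D=[(∅, ∅, [((λv. 1) 3) :: PRIM2(add)])]⟩
[6] ⟨S=[3]; E={w↦7}; C=∅; D=[(∅, ∅, [((λv. 1) 3) :: PRIM2(add)])]⟩
[7] ⟨S=[3]; E=∅; C=[((λv. 1) 3) :: PRIM2(add)]; D=∅⟩
[8] ⟨S=[3]; E=∅; C=[3 :: (λv. 1) :: AP :: PRIM2(add)]; D=∅⟩
[9] ⟨S=[3 :: 3]; E=∅; C=[(λv. 1) :: AP :: PRIM2(add)]; D=∅⟩
[10] ⟨S=[clo(λv. 1, ∅) :: 3 :: 3]; E=∅; C=[AP :: PRIM2(add)]; D=∅⟩
[11] ⟨S=∅; E={v↦3}; C=[1]; D=[([3], ∅, [PRIM2(add)])]⟩
[12] ⟨S=[1]; E={v↦3}; C=∅; D=[([3], ∅, [PRIM2(add)])]⟩
[13] ⟨S=[1 :: 3]; E=∅; C=[PRIM2(add)]; D=∅⟩
[14] ⟨S=[4]; E=∅; C=∅; D=∅⟩
→ final value 4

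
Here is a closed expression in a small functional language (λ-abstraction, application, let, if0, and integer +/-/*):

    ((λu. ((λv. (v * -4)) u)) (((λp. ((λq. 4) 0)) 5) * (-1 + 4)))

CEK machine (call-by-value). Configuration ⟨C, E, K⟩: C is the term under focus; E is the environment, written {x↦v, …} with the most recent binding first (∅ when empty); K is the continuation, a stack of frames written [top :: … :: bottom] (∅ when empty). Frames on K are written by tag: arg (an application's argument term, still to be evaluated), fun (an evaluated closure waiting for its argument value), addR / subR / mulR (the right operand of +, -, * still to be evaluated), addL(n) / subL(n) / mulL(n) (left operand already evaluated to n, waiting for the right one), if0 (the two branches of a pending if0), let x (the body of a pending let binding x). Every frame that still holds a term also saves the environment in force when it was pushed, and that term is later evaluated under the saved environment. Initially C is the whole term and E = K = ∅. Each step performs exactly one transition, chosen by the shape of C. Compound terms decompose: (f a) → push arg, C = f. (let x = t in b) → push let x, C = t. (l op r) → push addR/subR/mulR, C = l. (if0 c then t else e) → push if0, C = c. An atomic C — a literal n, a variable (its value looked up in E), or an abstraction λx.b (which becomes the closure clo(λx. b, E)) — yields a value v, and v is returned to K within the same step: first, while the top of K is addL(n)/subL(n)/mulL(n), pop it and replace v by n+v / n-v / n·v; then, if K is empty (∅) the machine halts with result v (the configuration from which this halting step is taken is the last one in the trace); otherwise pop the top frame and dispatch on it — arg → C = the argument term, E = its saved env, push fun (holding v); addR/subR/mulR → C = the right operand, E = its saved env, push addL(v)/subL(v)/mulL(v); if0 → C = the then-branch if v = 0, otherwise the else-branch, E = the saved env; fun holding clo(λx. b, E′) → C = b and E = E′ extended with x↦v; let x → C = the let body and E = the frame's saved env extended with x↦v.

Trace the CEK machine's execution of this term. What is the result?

0. [C=((λu. ((λv. (v * -4)) u)) (((λp. ((λq. 4) 0)) 5) * (-1 + 4))) | E=∅ | K=∅]
1. [C=(λu. ((λv. (v * -4)) u)) | E=∅ | K=[arg]]
2. [C=(((λp. ((λq. 4) 0)) 5) * (-1 + 4)) | E=∅ | K=[fun]]
3. [C=((λp. ((λq. 4) 0)) 5) | E=∅ | K=[mulR :: fun]]
4. [C=(λp. ((λq. 4) 0)) | E=∅ | K=[arg :: mulR :: fun]]
5. [C=5 | E=∅ | K=[fun :: mulR :: fun]]
6. [C=((λq. 4) 0) | E={p↦5} | K=[mulR :: fun]]
7. [C=(λq. 4) | E={p↦5} | K=[arg :: mulR :: fun]]
8. [C=0 | E={p↦5} | K=[fun :: mulR :: fun]]
9. [C=4 | E={q↦0, p↦5} | K=[mulR :: fun]]
10. [C=(-1 + 4) | E=∅ | K=[mulL(4) :: fun]]
11. [C=-1 | E=∅ | K=[addR :: mulL(4) :: fun]]
12. [C=4 | E=∅ | K=[addL(-1) :: mulL(4) :: fun]]
13. [C=((λv. (v * -4)) u) | E={u↦12} | K=∅]
14. [C=(λv. (v * -4)) | E={u↦12} | K=[arg]]
15. [C=u | E={u↦12} | K=[fun]]
16. [C=(v * -4) | E={v↦12, u↦12} | K=∅]
17. [C=v | E={v↦12, u↦12} | K=[mulR]]
18. [C=-4 | E={v↦12, u↦12} | K=[mulL(12)]]
→ final value -48

Answer: -48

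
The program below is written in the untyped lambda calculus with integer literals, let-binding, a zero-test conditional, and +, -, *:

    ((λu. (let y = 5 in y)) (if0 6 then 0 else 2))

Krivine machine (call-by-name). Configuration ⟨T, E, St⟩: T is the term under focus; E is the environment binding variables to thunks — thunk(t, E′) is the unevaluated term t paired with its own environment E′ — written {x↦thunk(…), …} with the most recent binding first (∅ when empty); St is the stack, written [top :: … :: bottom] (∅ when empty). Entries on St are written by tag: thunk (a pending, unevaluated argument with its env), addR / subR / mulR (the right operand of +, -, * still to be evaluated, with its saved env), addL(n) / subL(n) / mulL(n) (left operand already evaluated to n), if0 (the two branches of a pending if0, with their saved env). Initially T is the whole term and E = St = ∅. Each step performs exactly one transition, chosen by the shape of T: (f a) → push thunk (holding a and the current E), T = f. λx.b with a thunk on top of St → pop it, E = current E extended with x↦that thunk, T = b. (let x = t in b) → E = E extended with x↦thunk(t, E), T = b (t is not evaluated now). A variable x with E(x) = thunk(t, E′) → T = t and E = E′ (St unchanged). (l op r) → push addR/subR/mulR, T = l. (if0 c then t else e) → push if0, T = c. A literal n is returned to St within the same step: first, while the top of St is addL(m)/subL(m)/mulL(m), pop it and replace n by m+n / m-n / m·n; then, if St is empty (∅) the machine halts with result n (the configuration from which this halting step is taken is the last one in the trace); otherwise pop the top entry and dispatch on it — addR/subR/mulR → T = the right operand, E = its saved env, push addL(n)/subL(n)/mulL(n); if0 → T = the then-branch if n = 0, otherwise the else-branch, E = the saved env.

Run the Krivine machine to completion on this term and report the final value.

0. [T=((λu. (let y = 5 in y)) (if0 6 then 0 else 2)) | E=∅ | St=∅]
1. [T=(λu. (let y = 5 in y)) | E=∅ | St=[thunk]]
2. [T=(let y = 5 in y) | E={u↦thunk((if0 6 then 0 else 2), ∅)} | St=∅]
3. [T=y | E={y↦thunk(5, {u↦thunk((if0 6 then 0 else 2), ∅)}), u↦thunk((if0 6 then 0 else 2), ∅)} | St=∅]
4. [T=5 | E={u↦thunk((if0 6 then 0 else 2), ∅)} | St=∅]
→ final value 5

Answer: 5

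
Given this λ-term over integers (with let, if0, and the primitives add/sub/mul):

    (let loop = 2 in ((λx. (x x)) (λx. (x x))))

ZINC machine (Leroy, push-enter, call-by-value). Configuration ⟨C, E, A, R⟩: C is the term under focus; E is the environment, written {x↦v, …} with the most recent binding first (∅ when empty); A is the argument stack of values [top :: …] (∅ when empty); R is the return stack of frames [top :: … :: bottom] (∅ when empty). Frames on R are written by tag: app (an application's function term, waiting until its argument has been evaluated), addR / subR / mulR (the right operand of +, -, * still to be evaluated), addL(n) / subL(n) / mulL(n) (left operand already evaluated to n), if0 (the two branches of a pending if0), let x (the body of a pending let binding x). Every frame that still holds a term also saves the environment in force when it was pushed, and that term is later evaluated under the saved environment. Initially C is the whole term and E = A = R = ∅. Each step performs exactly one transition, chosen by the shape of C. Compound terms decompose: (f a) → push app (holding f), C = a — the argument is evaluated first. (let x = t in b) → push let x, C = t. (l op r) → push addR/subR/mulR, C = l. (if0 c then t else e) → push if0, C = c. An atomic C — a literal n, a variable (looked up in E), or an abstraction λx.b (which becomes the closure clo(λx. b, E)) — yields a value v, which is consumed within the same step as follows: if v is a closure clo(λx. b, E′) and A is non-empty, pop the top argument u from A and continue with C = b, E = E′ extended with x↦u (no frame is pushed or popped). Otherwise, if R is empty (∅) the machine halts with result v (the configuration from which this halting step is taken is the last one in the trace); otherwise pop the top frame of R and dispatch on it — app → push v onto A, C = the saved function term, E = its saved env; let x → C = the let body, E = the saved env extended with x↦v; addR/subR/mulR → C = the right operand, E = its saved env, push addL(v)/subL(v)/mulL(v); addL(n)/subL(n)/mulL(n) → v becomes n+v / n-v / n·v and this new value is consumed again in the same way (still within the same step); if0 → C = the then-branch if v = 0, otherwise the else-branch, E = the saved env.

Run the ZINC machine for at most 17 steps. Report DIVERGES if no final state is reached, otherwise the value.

Answer: DIVERGES (no final state within 17 steps)

Derivation:
[0] <C=(let loop = 2 in ((λx. (x x)) (λx. (x x)))), E=∅, A=∅, R=∅>
[1] <C=2, E=∅, A=∅, R=[let loop]>
[2] <C=((λx. (x x)) (λx. (x x))), E={loop↦2}, A=∅, R=∅>
[3] <C=(λx. (x x)), E={loop↦2}, A=∅, R=[app]>
[4] <C=(λx. (x x)), E={loop↦2}, A=[clo(λx. (x x), {loop↦2})], R=∅>
[5] <C=(x x), E={x↦clo(λx. (x x), {loop↦2}), loop↦2}, A=∅, R=∅>
[6] <C=x, E={x↦clo(λx. (x x), {loop↦2}), loop↦2}, A=∅, R=[app]>
[7] <C=x, E={x↦clo(λx. (x x), {loop↦2}), loop↦2}, A=[clo(λx. (x x), {loop↦2})], R=∅>
… configuration repeats with period 3 (steps 5–7 recur indefinitely) …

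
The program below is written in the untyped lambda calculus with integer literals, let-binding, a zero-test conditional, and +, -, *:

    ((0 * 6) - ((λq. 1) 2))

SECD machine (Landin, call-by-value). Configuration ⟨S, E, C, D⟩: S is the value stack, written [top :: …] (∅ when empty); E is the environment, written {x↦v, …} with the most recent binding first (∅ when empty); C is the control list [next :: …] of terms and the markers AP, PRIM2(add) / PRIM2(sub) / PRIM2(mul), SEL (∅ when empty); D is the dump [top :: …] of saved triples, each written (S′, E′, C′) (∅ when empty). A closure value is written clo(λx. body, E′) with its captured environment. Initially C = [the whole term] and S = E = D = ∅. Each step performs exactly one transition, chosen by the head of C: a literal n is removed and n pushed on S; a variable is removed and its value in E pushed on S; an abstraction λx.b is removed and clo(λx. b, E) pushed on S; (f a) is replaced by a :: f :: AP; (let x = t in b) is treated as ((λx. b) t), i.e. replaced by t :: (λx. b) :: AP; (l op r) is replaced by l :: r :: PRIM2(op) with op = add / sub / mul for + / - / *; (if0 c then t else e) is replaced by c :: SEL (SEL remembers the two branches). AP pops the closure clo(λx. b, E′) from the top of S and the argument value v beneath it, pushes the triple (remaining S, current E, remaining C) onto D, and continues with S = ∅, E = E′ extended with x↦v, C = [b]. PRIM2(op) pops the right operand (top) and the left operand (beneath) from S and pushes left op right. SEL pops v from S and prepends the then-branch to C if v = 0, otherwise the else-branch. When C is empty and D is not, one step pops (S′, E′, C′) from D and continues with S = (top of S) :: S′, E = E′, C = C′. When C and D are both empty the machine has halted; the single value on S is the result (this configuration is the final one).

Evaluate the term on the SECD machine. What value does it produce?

Answer: -1

Execution trace:
[0] [S=∅ | E=∅ | C=[((0 * 6) - ((λq. 1) 2))] | D=∅]
[1] [S=∅ | E=∅ | C=[(0 * 6) :: ((λq. 1) 2) :: PRIM2(sub)] | D=∅]
[2] [S=∅ | E=∅ | C=[0 :: 6 :: PRIM2(mul) :: ((λq. 1) 2) :: PRIM2(sub)] | D=∅]
[3] [S=[0] | E=∅ | C=[6 :: PRIM2(mul) :: ((λq. 1) 2) :: PRIM2(sub)] | D=∅]
[4] [S=[6 :: 0] | E=∅ | C=[PRIM2(mul) :: ((λq. 1) 2) :: PRIM2(sub)] | D=∅]
[5] [S=[0] | E=∅ | C=[((λq. 1) 2) :: PRIM2(sub)] | D=∅]
[6] [S=[0] | E=∅ | C=[2 :: (λq. 1) :: AP :: PRIM2(sub)] | D=∅]
[7] [S=[2 :: 0] | E=∅ | C=[(λq. 1) :: AP :: PRIM2(sub)] | D=∅]
[8] [S=[clo(λq. 1, ∅) :: 2 :: 0] | E=∅ | C=[AP :: PRIM2(sub)] | D=∅]
[9] [S=∅ | E={q↦2} | C=[1] | D=[([0], ∅, [PRIM2(sub)])]]
[10] [S=[1] | E={q↦2} | C=∅ | D=[([0], ∅, [PRIM2(sub)])]]
[11] [S=[1 :: 0] | E=∅ | C=[PRIM2(sub)] | D=∅]
[12] [S=[-1] | E=∅ | C=∅ | D=∅]
→ final value -1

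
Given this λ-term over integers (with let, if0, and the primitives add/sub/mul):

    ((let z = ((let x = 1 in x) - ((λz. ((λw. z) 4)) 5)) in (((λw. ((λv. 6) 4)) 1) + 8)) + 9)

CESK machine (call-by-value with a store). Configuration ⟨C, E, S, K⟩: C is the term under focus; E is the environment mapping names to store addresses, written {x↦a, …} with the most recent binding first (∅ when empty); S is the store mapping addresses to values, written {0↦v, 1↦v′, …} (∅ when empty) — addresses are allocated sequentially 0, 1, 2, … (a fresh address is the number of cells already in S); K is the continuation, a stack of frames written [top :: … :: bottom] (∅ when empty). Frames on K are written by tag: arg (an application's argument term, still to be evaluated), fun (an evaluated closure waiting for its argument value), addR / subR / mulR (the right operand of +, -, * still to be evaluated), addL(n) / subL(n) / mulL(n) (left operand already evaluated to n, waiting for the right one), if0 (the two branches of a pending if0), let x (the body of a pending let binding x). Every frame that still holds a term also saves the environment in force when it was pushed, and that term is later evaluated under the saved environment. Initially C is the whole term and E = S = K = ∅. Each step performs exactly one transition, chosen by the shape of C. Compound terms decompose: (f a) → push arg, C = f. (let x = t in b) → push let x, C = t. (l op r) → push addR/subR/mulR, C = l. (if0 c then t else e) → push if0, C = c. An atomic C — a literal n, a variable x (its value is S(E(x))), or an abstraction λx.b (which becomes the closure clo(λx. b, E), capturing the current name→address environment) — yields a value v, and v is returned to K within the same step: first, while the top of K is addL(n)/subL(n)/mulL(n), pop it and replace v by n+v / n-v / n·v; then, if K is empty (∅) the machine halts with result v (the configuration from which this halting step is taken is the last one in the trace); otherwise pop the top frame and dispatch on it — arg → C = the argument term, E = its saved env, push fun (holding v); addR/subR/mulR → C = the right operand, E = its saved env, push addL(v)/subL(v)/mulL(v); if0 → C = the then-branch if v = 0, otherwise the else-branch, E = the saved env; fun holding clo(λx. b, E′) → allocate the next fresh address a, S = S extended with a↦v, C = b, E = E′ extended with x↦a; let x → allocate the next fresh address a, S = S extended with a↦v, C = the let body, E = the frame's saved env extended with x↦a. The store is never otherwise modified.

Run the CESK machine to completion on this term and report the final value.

[0] ⟨C=((let z = ((let x = 1 in x) - ((λz. ((λw. z) 4)) 5)) in (((λw. ((λv. 6) 4)) 1) + 8)) + 9); E=∅; S=∅; K=∅⟩
[1] ⟨C=(let z = ((let x = 1 in x) - ((λz. ((λw. z) 4)) 5)) in (((λw. ((λv. 6) 4)) 1) + 8)); E=∅; S=∅; K=[addR]⟩
[2] ⟨C=((let x = 1 in x) - ((λz. ((λw. z) 4)) 5)); E=∅; S=∅; K=[let z :: addR]⟩
[3] ⟨C=(let x = 1 in x); E=∅; S=∅; K=[subR :: let z :: addR]⟩
[4] ⟨C=1; E=∅; S=∅; K=[let x :: subR :: let z :: addR]⟩
[5] ⟨C=x; E={x↦0}; S={0↦1}; K=[subR :: let z :: addR]⟩
[6] ⟨C=((λz. ((λw. z) 4)) 5); E=∅; S={0↦1}; K=[subL(1) :: let z :: addR]⟩
[7] ⟨C=(λz. ((λw. z) 4)); E=∅; S={0↦1}; K=[arg :: subL(1) :: let z :: addR]⟩
[8] ⟨C=5; E=∅; S={0↦1}; K=[fun :: subL(1) :: let z :: addR]⟩
[9] ⟨C=((λw. z) 4); E={z↦1}; S={0↦1, 1↦5}; K=[subL(1) :: let z :: addR]⟩
[10] ⟨C=(λw. z); E={z↦1}; S={0↦1, 1↦5}; K=[arg :: subL(1) :: let z :: addR]⟩
[11] ⟨C=4; E={z↦1}; S={0↦1, 1↦5}; K=[fun :: subL(1) :: let z :: addR]⟩
[12] ⟨C=z; E={w↦2, z↦1}; S={0↦1, 1↦5, 2↦4}; K=[subL(1) :: let z :: addR]⟩
[13] ⟨C=(((λw. ((λv. 6) 4)) 1) + 8); E={z↦3}; S={0↦1, 1↦5, 2↦4, 3↦-4}; K=[addR]⟩
[14] ⟨C=((λw. ((λv. 6) 4)) 1); E={z↦3}; S={0↦1, 1↦5, 2↦4, 3↦-4}; K=[addR :: addR]⟩
[15] ⟨C=(λw. ((λv. 6) 4)); E={z↦3}; S={0↦1, 1↦5, 2↦4, 3↦-4}; K=[arg :: addR :: addR]⟩
[16] ⟨C=1; E={z↦3}; S={0↦1, 1↦5, 2↦4, 3↦-4}; K=[fun :: addR :: addR]⟩
[17] ⟨C=((λv. 6) 4); E={w↦4, z↦3}; S={0↦1, 1↦5, 2↦4, 3↦-4, 4↦1}; K=[addR :: addR]⟩
[18] ⟨C=(λv. 6); E={w↦4, z↦3}; S={0↦1, 1↦5, 2↦4, 3↦-4, 4↦1}; K=[arg :: addR :: addR]⟩
[19] ⟨C=4; E={w↦4, z↦3}; S={0↦1, 1↦5, 2↦4, 3↦-4, 4↦1}; K=[fun :: addR :: addR]⟩
[20] ⟨C=6; E={v↦5, w↦4, z↦3}; S={0↦1, 1↦5, 2↦4, 3↦-4, 4↦1, 5↦4}; K=[addR :: addR]⟩
[21] ⟨C=8; E={z↦3}; S={0↦1, 1↦5, 2↦4, 3↦-4, 4↦1, 5↦4}; K=[addL(6) :: addR]⟩
[22] ⟨C=9; E=∅; S={0↦1, 1↦5, 2↦4, 3↦-4, 4↦1, 5↦4}; K=[addL(14)]⟩
→ final value 23

Answer: 23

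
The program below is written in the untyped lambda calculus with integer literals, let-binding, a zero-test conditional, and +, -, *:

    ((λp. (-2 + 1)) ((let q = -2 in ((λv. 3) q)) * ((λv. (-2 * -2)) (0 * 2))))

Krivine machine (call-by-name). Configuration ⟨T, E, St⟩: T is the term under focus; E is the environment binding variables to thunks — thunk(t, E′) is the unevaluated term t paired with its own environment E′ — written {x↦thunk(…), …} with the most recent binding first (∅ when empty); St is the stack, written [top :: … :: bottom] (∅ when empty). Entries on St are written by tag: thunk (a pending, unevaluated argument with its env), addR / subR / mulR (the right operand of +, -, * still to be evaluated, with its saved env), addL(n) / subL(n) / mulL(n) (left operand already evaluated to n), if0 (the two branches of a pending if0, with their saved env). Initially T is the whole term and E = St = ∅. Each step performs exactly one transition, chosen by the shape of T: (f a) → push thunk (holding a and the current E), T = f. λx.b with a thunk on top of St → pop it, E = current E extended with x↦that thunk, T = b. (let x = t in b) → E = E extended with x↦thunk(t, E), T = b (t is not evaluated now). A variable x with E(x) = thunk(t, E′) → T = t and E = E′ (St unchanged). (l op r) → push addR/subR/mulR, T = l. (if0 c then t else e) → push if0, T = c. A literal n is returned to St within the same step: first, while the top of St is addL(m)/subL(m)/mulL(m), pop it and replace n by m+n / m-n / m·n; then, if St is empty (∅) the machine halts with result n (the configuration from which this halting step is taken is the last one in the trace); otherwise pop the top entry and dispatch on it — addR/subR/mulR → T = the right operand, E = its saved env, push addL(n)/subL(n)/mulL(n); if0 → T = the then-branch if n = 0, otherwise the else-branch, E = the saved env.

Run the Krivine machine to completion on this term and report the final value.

Answer: -1

Derivation:
[0] [T=((λp. (-2 + 1)) ((let q = -2 in ((λv. 3) q)) * ((λv. (-2 * -2)) (0 * 2)))) | E=∅ | St=∅]
[1] [T=(λp. (-2 + 1)) | E=∅ | St=[thunk]]
[2] [T=(-2 + 1) | E={p↦thunk(((let q = -2 in ((λv. 3) q)) * ((λv. (-2 * -2)) (0 * 2))), ∅)} | St=∅]
[3] [T=-2 | E={p↦thunk(((let q = -2 in ((λv. 3) q)) * ((λv. (-2 * -2)) (0 * 2))), ∅)} | St=[addR]]
[4] [T=1 | E={p↦thunk(((let q = -2 in ((λv. 3) q)) * ((λv. (-2 * -2)) (0 * 2))), ∅)} | St=[addL(-2)]]
→ final value -1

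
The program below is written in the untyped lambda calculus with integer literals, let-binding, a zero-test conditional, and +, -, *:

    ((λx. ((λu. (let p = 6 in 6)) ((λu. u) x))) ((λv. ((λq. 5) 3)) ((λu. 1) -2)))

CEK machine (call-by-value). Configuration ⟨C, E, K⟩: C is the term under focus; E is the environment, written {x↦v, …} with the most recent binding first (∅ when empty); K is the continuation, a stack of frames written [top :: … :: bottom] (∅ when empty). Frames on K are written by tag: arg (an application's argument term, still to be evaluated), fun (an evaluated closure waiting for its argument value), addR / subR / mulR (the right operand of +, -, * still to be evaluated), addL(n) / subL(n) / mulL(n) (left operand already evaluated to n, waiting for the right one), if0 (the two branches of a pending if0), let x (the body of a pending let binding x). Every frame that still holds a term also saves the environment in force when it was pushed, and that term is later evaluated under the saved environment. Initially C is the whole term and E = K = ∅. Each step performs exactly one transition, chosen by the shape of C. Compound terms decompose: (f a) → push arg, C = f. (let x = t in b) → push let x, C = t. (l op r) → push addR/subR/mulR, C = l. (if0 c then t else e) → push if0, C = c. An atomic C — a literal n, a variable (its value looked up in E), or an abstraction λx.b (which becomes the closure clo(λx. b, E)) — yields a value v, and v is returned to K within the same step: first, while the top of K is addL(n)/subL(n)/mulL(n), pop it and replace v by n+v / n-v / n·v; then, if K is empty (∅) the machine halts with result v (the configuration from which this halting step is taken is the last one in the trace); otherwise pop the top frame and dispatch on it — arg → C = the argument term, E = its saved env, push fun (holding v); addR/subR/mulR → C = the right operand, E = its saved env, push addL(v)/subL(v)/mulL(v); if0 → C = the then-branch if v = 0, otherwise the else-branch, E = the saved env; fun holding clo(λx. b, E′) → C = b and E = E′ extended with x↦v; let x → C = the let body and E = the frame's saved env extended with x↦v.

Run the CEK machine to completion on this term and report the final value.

step 0: <C=((λx. ((λu. (let p = 6 in 6)) ((λu. u) x))) ((λv. ((λq. 5) 3)) ((λu. 1) -2))), E=∅, K=∅>
step 1: <C=(λx. ((λu. (let p = 6 in 6)) ((λu. u) x))), E=∅, K=[arg]>
step 2: <C=((λv. ((λq. 5) 3)) ((λu. 1) -2)), E=∅, K=[fun]>
step 3: <C=(λv. ((λq. 5) 3)), E=∅, K=[arg :: fun]>
step 4: <C=((λu. 1) -2), E=∅, K=[fun :: fun]>
step 5: <C=(λu. 1), E=∅, K=[arg :: fun :: fun]>
step 6: <C=-2, E=∅, K=[fun :: fun :: fun]>
step 7: <C=1, E={u↦-2}, K=[fun :: fun]>
step 8: <C=((λq. 5) 3), E={v↦1}, K=[fun]>
step 9: <C=(λq. 5), E={v↦1}, K=[arg :: fun]>
step 10: <C=3, E={v↦1}, K=[fun :: fun]>
step 11: <C=5, E={q↦3, v↦1}, K=[fun]>
step 12: <C=((λu. (let p = 6 in 6)) ((λu. u) x)), E={x↦5}, K=∅>
step 13: <C=(λu. (let p = 6 in 6)), E={x↦5}, K=[arg]>
step 14: <C=((λu. u) x), E={x↦5}, K=[fun]>
step 15: <C=(λu. u), E={x↦5}, K=[arg :: fun]>
step 16: <C=x, E={x↦5}, K=[fun :: fun]>
step 17: <C=u, E={u↦5, x↦5}, K=[fun]>
step 18: <C=(let p = 6 in 6), E={u↦5, x↦5}, K=∅>
step 19: <C=6, E={u↦5, x↦5}, K=[let p]>
step 20: <C=6, E={p↦6, u↦5, x↦5}, K=∅>
→ final value 6

Answer: 6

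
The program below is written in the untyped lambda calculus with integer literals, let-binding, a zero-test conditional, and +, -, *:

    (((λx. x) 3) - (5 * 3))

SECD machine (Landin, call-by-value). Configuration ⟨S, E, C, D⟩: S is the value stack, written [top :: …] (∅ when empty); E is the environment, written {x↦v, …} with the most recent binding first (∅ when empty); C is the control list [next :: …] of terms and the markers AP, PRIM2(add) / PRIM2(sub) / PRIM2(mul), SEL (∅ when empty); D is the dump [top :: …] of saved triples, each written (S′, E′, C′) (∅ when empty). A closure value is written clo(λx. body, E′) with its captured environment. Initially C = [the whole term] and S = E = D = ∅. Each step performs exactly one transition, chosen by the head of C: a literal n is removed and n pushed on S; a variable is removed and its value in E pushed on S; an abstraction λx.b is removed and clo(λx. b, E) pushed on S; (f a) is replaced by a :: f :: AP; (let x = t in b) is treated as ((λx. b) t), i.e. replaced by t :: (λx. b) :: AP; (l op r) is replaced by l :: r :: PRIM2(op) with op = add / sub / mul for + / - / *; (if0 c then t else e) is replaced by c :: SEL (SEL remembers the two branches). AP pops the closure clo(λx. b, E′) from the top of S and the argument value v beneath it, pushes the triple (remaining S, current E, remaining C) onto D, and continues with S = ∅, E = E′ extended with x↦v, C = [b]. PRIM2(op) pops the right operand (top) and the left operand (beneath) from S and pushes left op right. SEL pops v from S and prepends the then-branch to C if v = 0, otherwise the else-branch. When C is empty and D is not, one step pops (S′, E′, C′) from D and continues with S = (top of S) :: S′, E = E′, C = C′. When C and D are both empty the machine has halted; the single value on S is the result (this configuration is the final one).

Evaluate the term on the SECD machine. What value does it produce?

Answer: -12

Derivation:
0. <S=∅, E=∅, C=[(((λx. x) 3) - (5 * 3))], D=∅>
1. <S=∅, E=∅, C=[((λx. x) 3) :: (5 * 3) :: PRIM2(sub)], D=∅>
2. <S=∅, E=∅, C=[3 :: (λx. x) :: AP :: (5 * 3) :: PRIM2(sub)], D=∅>
3. <S=[3], E=∅, C=[(λx. x) :: AP :: (5 * 3) :: PRIM2(sub)], D=∅>
4. <S=[clo(λx. x, ∅) :: 3], E=∅, C=[AP :: (5 * 3) :: PRIM2(sub)], D=∅>
5. <S=∅, E={x↦3}, C=[x], D=[(∅, ∅, [(5 * 3) :: PRIM2(sub)])]>
6. <S=[3], E={x↦3}, C=∅, D=[(∅, ∅, [(5 * 3) :: PRIM2(sub)])]>
7. <S=[3], E=∅, C=[(5 * 3) :: PRIM2(sub)], D=∅>
8. <S=[3], E=∅, C=[5 :: 3 :: PRIM2(mul) :: PRIM2(sub)], D=∅>
9. <S=[5 :: 3], E=∅, C=[3 :: PRIM2(mul) :: PRIM2(sub)], D=∅>
10. <S=[3 :: 5 :: 3], E=∅, C=[PRIM2(mul) :: PRIM2(sub)], D=∅>
11. <S=[15 :: 3], E=∅, C=[PRIM2(sub)], D=∅>
12. <S=[-12], E=∅, C=∅, D=∅>
→ final value -12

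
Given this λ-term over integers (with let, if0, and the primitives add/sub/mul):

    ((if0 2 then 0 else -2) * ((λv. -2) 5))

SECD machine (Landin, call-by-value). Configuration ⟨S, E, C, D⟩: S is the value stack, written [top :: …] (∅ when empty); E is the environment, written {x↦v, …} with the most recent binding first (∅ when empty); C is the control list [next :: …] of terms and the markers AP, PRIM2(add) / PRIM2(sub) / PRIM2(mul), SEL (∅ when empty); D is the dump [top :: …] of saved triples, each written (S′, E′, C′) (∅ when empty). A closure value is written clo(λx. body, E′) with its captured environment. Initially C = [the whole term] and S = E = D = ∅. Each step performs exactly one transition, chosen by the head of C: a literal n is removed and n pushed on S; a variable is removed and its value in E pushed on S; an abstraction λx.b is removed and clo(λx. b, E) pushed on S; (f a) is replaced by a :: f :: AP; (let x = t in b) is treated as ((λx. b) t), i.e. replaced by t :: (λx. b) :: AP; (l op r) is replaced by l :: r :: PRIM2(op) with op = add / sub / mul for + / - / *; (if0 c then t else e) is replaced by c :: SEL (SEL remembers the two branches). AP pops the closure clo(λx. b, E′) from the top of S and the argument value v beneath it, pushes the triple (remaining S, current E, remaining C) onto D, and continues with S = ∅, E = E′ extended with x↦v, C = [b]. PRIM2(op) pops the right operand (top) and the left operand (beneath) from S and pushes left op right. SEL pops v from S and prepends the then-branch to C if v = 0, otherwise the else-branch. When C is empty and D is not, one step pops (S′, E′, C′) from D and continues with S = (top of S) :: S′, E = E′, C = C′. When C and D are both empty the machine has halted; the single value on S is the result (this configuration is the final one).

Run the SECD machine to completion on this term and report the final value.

step 0: [S=∅ | E=∅ | C=[((if0 2 then 0 else -2) * ((λv. -2) 5))] | D=∅]
step 1: [S=∅ | E=∅ | C=[(if0 2 then 0 else -2) :: ((λv. -2) 5) :: PRIM2(mul)] | D=∅]
step 2: [S=∅ | E=∅ | C=[2 :: SEL :: ((λv. -2) 5) :: PRIM2(mul)] | D=∅]
step 3: [S=[2] | E=∅ | C=[SEL :: ((λv. -2) 5) :: PRIM2(mul)] | D=∅]
step 4: [S=∅ | E=∅ | C=[-2 :: ((λv. -2) 5) :: PRIM2(mul)] | D=∅]
step 5: [S=[-2] | E=∅ | C=[((λv. -2) 5) :: PRIM2(mul)] | D=∅]
step 6: [S=[-2] | E=∅ | C=[5 :: (λv. -2) :: AP :: PRIM2(mul)] | D=∅]
step 7: [S=[5 :: -2] | E=∅ | C=[(λv. -2) :: AP :: PRIM2(mul)] | D=∅]
step 8: [S=[clo(λv. -2, ∅) :: 5 :: -2] | E=∅ | C=[AP :: PRIM2(mul)] | D=∅]
step 9: [S=∅ | E={v↦5} | C=[-2] | D=[([-2], ∅, [PRIM2(mul)])]]
step 10: [S=[-2] | E={v↦5} | C=∅ | D=[([-2], ∅, [PRIM2(mul)])]]
step 11: [S=[-2 :: -2] | E=∅ | C=[PRIM2(mul)] | D=∅]
step 12: [S=[4] | E=∅ | C=∅ | D=∅]
→ final value 4

Answer: 4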